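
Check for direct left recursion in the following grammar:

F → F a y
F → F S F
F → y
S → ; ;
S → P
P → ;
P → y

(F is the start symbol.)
F → F a y: LEFT RECURSIVE (starts with F)
F → F S F: LEFT RECURSIVE (starts with F)
F → y: starts with y
S → ; ;: starts with ';'
S → P: starts with P
P → ;: starts with ';'
P → y: starts with y

The grammar has direct left recursion on: F.

Answer: Yes, F is left-recursive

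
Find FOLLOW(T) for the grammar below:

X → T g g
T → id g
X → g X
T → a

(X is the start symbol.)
To compute FOLLOW(T), find every occurrence of T on a right-hand side N → α T β: add FIRST(β) \ {ε}, and if β is empty or nullable also add FOLLOW(N). Iterate to a fixed point.

In X → T g g: T is followed by g g, add FIRST(g g) \ {ε} = { 'g' }

Taking the union: FOLLOW(T) = { 'g' }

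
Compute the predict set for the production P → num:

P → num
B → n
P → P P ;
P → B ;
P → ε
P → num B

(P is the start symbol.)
{ 'num' }

PREDICT(P → num) = (FIRST(RHS) \ {ε}) ∪ (FOLLOW(P) if ε ∈ FIRST(RHS), i.e. RHS ⇒* ε)
FIRST(num) = { 'num' }
ε ∉ FIRST(num), so FOLLOW(P) is not added.
PREDICT(P → num) = { 'num' }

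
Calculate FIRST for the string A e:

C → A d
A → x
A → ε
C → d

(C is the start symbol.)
FIRST sets of the non-terminals involved (from the grammar, by fixed-point iteration):
  FIRST(A) = { 'x', ε }

To compute FIRST(A e), process the symbols left to right:
Symbol A is a non-terminal. Add FIRST(A) \ {ε} = { 'x' }
A is nullable (ε ∈ FIRST(A)), continue to the next symbol.
Symbol e is a terminal. Add 'e' and stop.
FIRST(A e) = { 'e', 'x' }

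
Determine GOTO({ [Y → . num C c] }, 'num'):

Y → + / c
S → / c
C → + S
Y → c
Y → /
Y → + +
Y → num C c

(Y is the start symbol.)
GOTO(I, 'num') = CLOSURE({ [A → αX.β] : [A → α.Xβ] ∈ I, X = 'num' })

Items with dot before 'num', with the dot advanced:
  [Y → . num C c] → [Y → num . C c]
Closure of the advanced items:
  [Y → num . C c] has the dot before C: add [C → . + S]

GOTO = { [C → . + S], [Y → num . C c] }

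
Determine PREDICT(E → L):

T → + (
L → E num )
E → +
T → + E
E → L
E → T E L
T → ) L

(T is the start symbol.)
PREDICT(E → L) = (FIRST(RHS) \ {ε}) ∪ (FOLLOW(E) if ε ∈ FIRST(RHS), i.e. RHS ⇒* ε)
FIRST(L) = { ')', '+' }
FIRST(L) = { ')', '+' }
ε ∉ FIRST(L), so FOLLOW(E) is not added.
PREDICT(E → L) = { ')', '+' }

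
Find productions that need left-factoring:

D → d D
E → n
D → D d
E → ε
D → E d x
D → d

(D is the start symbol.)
Left-factoring is needed when two productions for the same non-terminal
share a common prefix on the right-hand side.

Productions for D:
  D → d D
  D → D d
  D → E d x
  D → d
Productions for E:
  E → n
  E → ε

Found common prefix 'd' in productions for D

Answer: Yes, D has productions with common prefix 'd'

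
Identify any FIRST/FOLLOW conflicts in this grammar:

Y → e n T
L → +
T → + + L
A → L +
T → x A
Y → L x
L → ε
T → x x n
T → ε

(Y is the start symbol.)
Yes. L → '+' with FOLLOW(L) on { '+' }

Nullable non-terminals: L, T.

L: nullable alternative(s) L → ε; FOLLOW(L) = { $, '+', 'x' }
  L → +: FIRST \ {ε} = { '+' } — overlaps FOLLOW(L) on { '+' }: CONFLICT
  L → ε: FIRST \ {ε} = { } — this is the only nullable alternative, skip

T: nullable alternative(s) T → ε; FOLLOW(T) = { $ }
  T → + + L: FIRST \ {ε} = { '+' } — disjoint from FOLLOW(T)
  T → x A: FIRST \ {ε} = { 'x' } — disjoint from FOLLOW(T)
  T → x x n: FIRST \ {ε} = { 'x' } — disjoint from FOLLOW(T)
  T → ε: FIRST \ {ε} = { } — this is the only nullable alternative, skip

A, Y have no nullable alternative, so no FIRST/FOLLOW check is needed there.

So the grammar has 1 FIRST/FOLLOW conflict (marked CONFLICT above).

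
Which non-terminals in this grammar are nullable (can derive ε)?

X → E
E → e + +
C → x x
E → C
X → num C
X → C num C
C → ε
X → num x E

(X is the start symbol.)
A non-terminal is nullable if it can derive ε (the empty string): either it has an ε-production, or it has a production whose right-hand side consists entirely of nullable non-terminals.

ε-productions: C → ε
So C is immediately nullable.
E → C: every symbol on the right is nullable, so E is nullable too.
X → E: every symbol on the right is nullable, so X is nullable too.
Every non-terminal is now nullable.
Nullable = { 'C', 'E', 'X' }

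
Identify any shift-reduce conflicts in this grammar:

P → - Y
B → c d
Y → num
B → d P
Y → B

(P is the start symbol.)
Augment with P' → P and build the canonical LR(0) collection (I0 = CLOSURE({[P' → . P]}), then GOTO on every symbol after a dot until no new states appear). It has 10 states:
  I0: { [P → . - Y], [P' → . P] }  — shift
  I1: { [B → . c d], [B → . d P], [P → - . Y], [Y → . B], [Y → . num] }  — shift
  I2: { [P' → P .] }  — accept
  I3: { [Y → B .] }  — reduce
  I4: { [P → - Y .] }  — reduce
  I5: { [B → c . d] }  — shift
  I6: { [B → d . P], [P → . - Y] }  — shift
  I7: { [Y → num .] }  — reduce
  I8: { [B → d P .] }  — reduce
  I9: { [B → c d .] }  — reduce

No state contains both a complete item and a shift item.

Answer: No shift-reduce conflicts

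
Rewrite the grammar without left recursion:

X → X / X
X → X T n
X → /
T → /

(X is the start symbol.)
X is directly left-recursive. The standard transformation for
  A → A α₁ | ... | A α_m | β₁ | ... | β_n
is
  A  → β₁ A' | ... | β_n A'
  A' → α₁ A' | ... | α_m A' | ε

X → / becomes X → / X'
X → X / X becomes X' → / X X'
X → X T n becomes X' → T n X'
Add X' → ε

Productions for other non-terminals are unchanged:
  T → /

Resulting grammar:
X → / X'
X' → / X X'
X' → T n X'
X' → ε
T → /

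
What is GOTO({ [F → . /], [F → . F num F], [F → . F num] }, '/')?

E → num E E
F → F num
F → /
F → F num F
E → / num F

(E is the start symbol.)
{ [F → / .] }

GOTO(I, '/') = CLOSURE({ [A → αX.β] : [A → α.Xβ] ∈ I, X = '/' })

Items with dot before '/', with the dot advanced:
  [F → . /] → [F → / .]
Closure adds nothing (no advanced item has the dot before a non-terminal).

GOTO = { [F → / .] }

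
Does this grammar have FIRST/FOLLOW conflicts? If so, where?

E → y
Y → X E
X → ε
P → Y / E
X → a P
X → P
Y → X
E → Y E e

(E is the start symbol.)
A FIRST/FOLLOW conflict occurs when a non-terminal N has a nullable alternative N → β (β ⇒* ε) and another alternative N → α with FIRST(α) ∩ FOLLOW(N) ≠ ∅: on such a lookahead the parser cannot decide between expanding α and letting N vanish via β.

Nullable non-terminals: X, Y.
FIRST sets used below: FIRST(P) = { '/', 'a', 'y' }, FIRST(X) = { '/', 'a', 'y', ε }, FIRST(E) = { '/', 'a', 'y' }

X: nullable alternative(s) X → ε; FOLLOW(X) = { '/', 'a', 'y' }
  X → ε: FIRST \ {ε} = { } — this is the only nullable alternative, skip
  X → a P: FIRST \ {ε} = { 'a' } — overlaps FOLLOW(X) on { 'a' }: CONFLICT
  X → P: FIRST \ {ε} = { '/', 'a', 'y' } — overlaps FOLLOW(X) on { '/', 'a', 'y' }: CONFLICT

Y: nullable alternative(s) Y → X; FOLLOW(Y) = { '/', 'a', 'y' }
  Y → X E: FIRST \ {ε} = { '/', 'a', 'y' } — overlaps FOLLOW(Y) on { '/', 'a', 'y' }: CONFLICT
  Y → X: FIRST \ {ε} = { '/', 'a', 'y' } — this is the only nullable alternative, skip

E, P have no nullable alternative, so no FIRST/FOLLOW check is needed there.

So the grammar has 3 FIRST/FOLLOW conflicts (marked CONFLICT above).

Answer: Yes. Y → X E with FOLLOW(Y) on { '/', 'a', 'y' }; X → a P with FOLLOW(X) on { 'a' }; X → P with FOLLOW(X) on { '/', 'a', 'y' }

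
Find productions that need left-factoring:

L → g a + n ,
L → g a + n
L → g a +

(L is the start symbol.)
Left-factoring is needed when two productions for the same non-terminal
share a common prefix on the right-hand side.

Productions for L:
  L → g a + n ,
  L → g a + n
  L → g a +

Found common prefix 'g a +' in productions for L

Answer: Yes, L has productions with common prefix 'g a +'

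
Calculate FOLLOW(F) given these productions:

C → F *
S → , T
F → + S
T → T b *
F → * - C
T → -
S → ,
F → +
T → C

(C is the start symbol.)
To compute FOLLOW(F), find every occurrence of F on a right-hand side N → α F β: add FIRST(β) \ {ε}, and if β is empty or nullable also add FOLLOW(N). Iterate to a fixed point.

In C → F *: F is followed by '*', add FIRST('*') \ {ε} = { '*' }

Taking the union: FOLLOW(F) = { '*' }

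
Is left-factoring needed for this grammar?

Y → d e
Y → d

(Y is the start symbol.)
Left-factoring is needed when two productions for the same non-terminal
share a common prefix on the right-hand side.

Productions for Y:
  Y → d e
  Y → d

Found common prefix 'd' in productions for Y

Answer: Yes, Y has productions with common prefix 'd'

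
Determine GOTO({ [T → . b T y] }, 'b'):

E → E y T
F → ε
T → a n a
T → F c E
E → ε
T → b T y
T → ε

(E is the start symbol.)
GOTO(I, 'b') = CLOSURE({ [A → αX.β] : [A → α.Xβ] ∈ I, X = 'b' })

Items with dot before 'b', with the dot advanced:
  [T → . b T y] → [T → b . T y]
Closure of the advanced items:
  [T → b . T y] has the dot before T: add [T → . a n a], [T → . F c E], [T → . b T y], [T → .]
  [T → . F c E] has the dot before F: add [F → .]

GOTO = { [F → .], [T → . F c E], [T → . a n a], [T → . b T y], [T → .], [T → b . T y] }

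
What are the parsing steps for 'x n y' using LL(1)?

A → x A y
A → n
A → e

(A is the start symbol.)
LL(1) parsing maintains a stack (initially the start symbol over $) and the input. At each step: if the stack top is a terminal, match it against the current input token; if it is a non-terminal N, replace it with the RHS of M[N, lookahead] (the unique production whose predict set contains the lookahead).

Stack is shown with the top on the left.

Stack    Input    Action
------------------------
A $      x n y $  output A → x A y
x A y $  x n y $  match 'x'
A y $    n y $    output A → n
n y $    n y $    match 'n'
y $      y $      match 'y'
$        $        accept

The string is accepted.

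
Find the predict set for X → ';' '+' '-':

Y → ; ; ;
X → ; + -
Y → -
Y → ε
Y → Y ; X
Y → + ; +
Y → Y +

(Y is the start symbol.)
{ ';' }

PREDICT(X → ';' '+' '-') = (FIRST(RHS) \ {ε}) ∪ (FOLLOW(X) if ε ∈ FIRST(RHS), i.e. RHS ⇒* ε)
FIRST(';' '+' '-') = { ';' }
ε ∉ FIRST(';' '+' '-'), so FOLLOW(X) is not added.
PREDICT(X → ';' '+' '-') = { ';' }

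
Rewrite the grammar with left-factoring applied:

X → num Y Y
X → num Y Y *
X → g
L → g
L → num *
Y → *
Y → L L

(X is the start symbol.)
Left-factoring transforms A → αβ₁ | αβ₂ into A → αA' and A' → β₁ | β₂
(α is the longest common prefix among the alternatives). Repeat until
no nonterminal has two alternatives with a common prefix.

Round 1: X has alternatives sharing prefix 'num Y Y'. Introduce X': X → num Y Y X'
  Add: X' → ε
  Add: X' → *

No remaining common prefixes — done.

Resulting grammar:
X → num Y Y X'
X' → ε
X' → *
X → g
L → g
L → num *
Y → *
Y → L L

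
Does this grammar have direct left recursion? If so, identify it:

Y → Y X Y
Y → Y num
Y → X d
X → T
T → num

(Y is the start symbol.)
Yes, Y is left-recursive

Direct left recursion occurs when N → N α for some non-terminal N (the right-hand side begins with the left-hand side itself).

Y → Y X Y: LEFT RECURSIVE (starts with Y)
Y → Y num: LEFT RECURSIVE (starts with Y)
Y → X d: starts with X
X → T: starts with T
T → num: starts with num

The grammar has direct left recursion on: Y.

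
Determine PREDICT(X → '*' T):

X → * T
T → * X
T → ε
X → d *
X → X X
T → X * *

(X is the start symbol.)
{ '*' }

PREDICT(X → '*' T) = (FIRST(RHS) \ {ε}) ∪ (FOLLOW(X) if ε ∈ FIRST(RHS), i.e. RHS ⇒* ε)
FIRST('*' T) = { '*' }
ε ∉ FIRST('*' T), so FOLLOW(X) is not added.
PREDICT(X → '*' T) = { '*' }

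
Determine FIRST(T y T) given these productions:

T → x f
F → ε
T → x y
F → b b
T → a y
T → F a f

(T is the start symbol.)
{ 'a', 'b', 'x' }

FIRST sets of the non-terminals involved (from the grammar, by fixed-point iteration):
  FIRST(T) = { 'a', 'b', 'x' }

To compute FIRST(T y T), process the symbols left to right:
Symbol T is a non-terminal. Add FIRST(T) \ {ε} = { 'a', 'b', 'x' }
T is not nullable (ε ∉ FIRST(T)), so stop here.
FIRST(T y T) = { 'a', 'b', 'x' }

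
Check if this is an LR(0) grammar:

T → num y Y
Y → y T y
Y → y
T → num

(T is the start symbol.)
No. Shift-reduce conflict between [T → num .] and [T → num . y Y]

Augment with T' → T and build the canonical LR(0) collection (I0 = CLOSURE({[T' → . T]}), then GOTO on every symbol after a dot until no new states appear). It has 8 states:
  I0: { [T → . num y Y], [T → . num], [T' → . T] }  — shift
  I1: { [T' → T .] }  — accept
  I2: { [T → num . y Y], [T → num .] }  — shift, reduce
  I3: { [T → num y . Y], [Y → . y T y], [Y → . y] }  — shift
  I4: { [T → num y Y .] }  — reduce
  I5: { [T → . num y Y], [T → . num], [Y → y . T y], [Y → y .] }  — shift, reduce
  I6: { [Y → y T . y] }  — shift
  I7: { [Y → y T y .] }  — reduce

Conflict in state I2:
  Shift-reduce conflict between [T → num .] and [T → num . y Y]
So the grammar is NOT LR(0).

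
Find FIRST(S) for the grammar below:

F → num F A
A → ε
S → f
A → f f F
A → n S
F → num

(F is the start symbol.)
{ 'f' }

To compute FIRST(S), examine every production with S on the left-hand side, reading each right-hand side left to right until a non-nullable symbol is reached.

From S → f:
  - f is a terminal: add 'f' and stop

Collecting: FIRST(S) = { 'f' }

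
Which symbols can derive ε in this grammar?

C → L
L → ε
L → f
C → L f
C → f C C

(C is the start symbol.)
{ 'C', 'L' }

ε-productions: L → ε
So L is immediately nullable.
C → L: every symbol on the right is nullable, so C is nullable too.
Every non-terminal is now nullable.
Nullable = { 'C', 'L' }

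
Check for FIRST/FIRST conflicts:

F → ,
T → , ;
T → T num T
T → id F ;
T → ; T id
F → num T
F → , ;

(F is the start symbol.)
A FIRST/FIRST conflict occurs when two productions N → α and N → β for the same non-terminal have FIRST(α) ∩ FIRST(β) ≠ ∅ (with ε ∈ FIRST of a nullable right-hand side, so two nullable alternatives also conflict).

FIRST sets of the non-terminals at (or reachable through a nullable prefix from) the front of some alternative:
  FIRST(T) = { ',', ';', 'id' }

Productions for F:
  F → ,: FIRST = { ',' }
  F → num T: FIRST = { 'num' }
  F → , ;: FIRST = { ',' }
Productions for T:
  T → , ;: FIRST = { ',' }
  T → T num T: FIRST = { ',', ';', 'id' }
  T → id F ;: FIRST = { 'id' }
  T → ; T id: FIRST = { ';' }

Conflict for F: F → , and F → , ;
  Overlap: { ',' }
Conflict for T: T → , ; and T → T num T
  Overlap: { ',' }
Conflict for T: T → T num T and T → id F ;
  Overlap: { 'id' }
Conflict for T: T → T num T and T → ; T id
  Overlap: { ';' }

Answer: Yes. F → ',' / F → ',' ';' on { ',' }; T → ',' ';' / T → T num T on { ',' }; T → T num T / T → id F ';' on { 'id' }; T → T num T / T → ';' T id on { ';' }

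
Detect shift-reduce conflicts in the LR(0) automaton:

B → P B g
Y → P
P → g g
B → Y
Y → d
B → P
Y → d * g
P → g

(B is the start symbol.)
A shift-reduce conflict occurs when an LR(0) state has both:
  - a complete (reduce) item [A → α .] (dot at the end), and
  - a shift item [B → β . c γ] (dot before a terminal).

Augment with B' → B and build the canonical LR(0) collection (I0 = CLOSURE({[B' → . B]}), then GOTO on every symbol after a dot until no new states appear). It has 11 states:
  I0: { [B → . P B g], [B → . P], [B → . Y], [B' → . B], [P → . g g], [P → . g], [Y → . P], [Y → . d * g], [Y → . d] }  — shift
  I1: { [B' → B .] }  — accept
  I2: { [B → . P B g], [B → . P], [B → . Y], [B → P . B g], [B → P .], [P → . g g], [P → . g], [Y → . P], [Y → . d * g], [Y → . d], [Y → P .] }  — shift, 2 reduces
  I3: { [B → Y .] }  — reduce
  I4: { [Y → d . * g], [Y → d .] }  — shift, reduce
  I5: { [P → g . g], [P → g .] }  — shift, reduce
  I6: { [P → g g .] }  — reduce
  I7: { [Y → d * . g] }  — shift
  I8: { [Y → d * g .] }  — reduce
  I9: { [B → P B . g] }  — shift
  I10: { [B → P B g .] }  — reduce

I2 contains reduce items [B → P .], [Y → P .] and shift items [P → . g], [P → . g g], [Y → . d], [Y → . d * g] — shift-reduce conflict.
I4 contains reduce item [Y → d .] and shift item [Y → d . * g] — shift-reduce conflict.
I5 contains reduce item [P → g .] and shift item [P → g . g] — shift-reduce conflict.

Answer: Yes — I2: [B → P .] vs [P → . g]; I4: [Y → d .] vs [Y → d . * g]; I5: [P → g .] vs [P → g . g]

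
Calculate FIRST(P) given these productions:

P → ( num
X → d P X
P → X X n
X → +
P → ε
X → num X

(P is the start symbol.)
{ '(', '+', 'd', 'num', ε }

FIRST sets of the other non-terminals involved (by the same procedure, iterated to a fixed point):
  FIRST(X) = { '+', 'd', 'num' }

From P → ( num:
  - '(' is a terminal: add '(' and stop
From P → X X n:
  - X is a non-terminal: add FIRST(X) \ {ε} = { '+', 'd', 'num' }
    X is not nullable, so stop
From P → ε:
  - ε-production, so ε ∈ FIRST(P)

Collecting: FIRST(P) = { '(', '+', 'd', 'num', ε }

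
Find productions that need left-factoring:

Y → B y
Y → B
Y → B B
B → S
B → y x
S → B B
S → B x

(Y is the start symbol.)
Left-factoring is needed when two productions for the same non-terminal
share a common prefix on the right-hand side.

Productions for Y:
  Y → B y
  Y → B
  Y → B B
Productions for B:
  B → S
  B → y x
Productions for S:
  S → B B
  S → B x

Found common prefix 'B' in productions for Y
Found common prefix 'B' in productions for S

Answer: Yes, Y has productions with common prefix 'B'; S has productions with common prefix 'B'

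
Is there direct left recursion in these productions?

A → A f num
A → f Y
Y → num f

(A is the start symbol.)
Direct left recursion occurs when N → N α for some non-terminal N (the right-hand side begins with the left-hand side itself).

A → A f num: LEFT RECURSIVE (starts with A)
A → f Y: starts with f
Y → num f: starts with num

The grammar has direct left recursion on: A.

Answer: Yes, A is left-recursive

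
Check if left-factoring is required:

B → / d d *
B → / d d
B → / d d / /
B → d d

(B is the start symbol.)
Left-factoring is needed when two productions for the same non-terminal
share a common prefix on the right-hand side.

Productions for B:
  B → / d d *
  B → / d d
  B → / d d / /
  B → d d

Found common prefix '/ d d' in productions for B

Answer: Yes, B has productions with common prefix '/ d d'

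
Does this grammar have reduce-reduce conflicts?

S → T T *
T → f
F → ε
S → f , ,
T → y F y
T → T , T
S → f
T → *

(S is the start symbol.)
Yes — I4: [S → f .] vs [T → f .]

A reduce-reduce conflict occurs when an LR(0) state has two complete items [A → α .] and [B → β .] — both call for a reduction, and with no lookahead the parser cannot choose between them.

Augment with S' → S and build the canonical LR(0) collection (I0 = CLOSURE({[S' → . S]}), then GOTO on every symbol after a dot until no new states appear). It has 15 states:
  I0: { [S → . T T *], [S → . f , ,], [S → . f], [S' → . S], [T → . *], [T → . T , T], [T → . f], [T → . y F y] }  — shift
  I1: { [T → * .] }  — reduce
  I2: { [S' → S .] }  — accept
  I3: { [S → T . T *], [T → . *], [T → . T , T], [T → . f], [T → . y F y], [T → T . , T] }  — shift
  I4: { [S → f . , ,], [S → f .], [T → f .] }  — shift, 2 reduces
  I5: { [F → .], [T → y . F y] }  — reduce
  I6: { [T → y F . y] }  — shift
  I7: { [T → y F y .] }  — reduce
  I8: { [S → f , . ,] }  — shift
  I9: { [S → f , , .] }  — reduce
  I10: { [T → . *], [T → . T , T], [T → . f], [T → . y F y], [T → T , . T] }  — shift
  I11: { [S → T T . *], [T → T . , T] }  — shift
  I12: { [T → f .] }  — reduce
  I13: { [S → T T * .] }  — reduce
  I14: { [T → T , T .], [T → T . , T] }  — shift, reduce

I4 contains complete items [S → f .], [T → f .] — reduce-reduce conflict.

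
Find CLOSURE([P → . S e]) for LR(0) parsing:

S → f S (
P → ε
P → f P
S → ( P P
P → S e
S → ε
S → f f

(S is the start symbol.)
Start with: [P → . S e]
  [P → . S e] has the dot before S: add [S → . f S (], [S → . ( P P], [S → .], [S → . f f]
No further items can be added.

CLOSURE = { [P → . S e], [S → . ( P P], [S → . f S (], [S → . f f], [S → .] }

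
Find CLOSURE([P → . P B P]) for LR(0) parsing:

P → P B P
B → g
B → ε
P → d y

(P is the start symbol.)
Start with: [P → . P B P]
  [P → . P B P] has the dot before P: add [P → . d y]
No further items can be added.

CLOSURE = { [P → . P B P], [P → . d y] }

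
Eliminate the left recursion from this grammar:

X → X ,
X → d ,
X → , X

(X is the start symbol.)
X is directly left-recursive. The standard transformation for
  A → A α₁ | ... | A α_m | β₁ | ... | β_n
is
  A  → β₁ A' | ... | β_n A'
  A' → α₁ A' | ... | α_m A' | ε

X → d , becomes X → d , X'
X → , X becomes X → , X X'
X → X , becomes X' → , X'
Add X' → ε

Resulting grammar:
X → d , X'
X → , X X'
X' → , X'
X' → ε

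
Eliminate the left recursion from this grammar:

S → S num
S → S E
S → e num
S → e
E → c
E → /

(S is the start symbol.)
S is directly left-recursive. The standard transformation for
  A → A α₁ | ... | A α_m | β₁ | ... | β_n
is
  A  → β₁ A' | ... | β_n A'
  A' → α₁ A' | ... | α_m A' | ε

S → e num becomes S → e num S'
S → e becomes S → e S'
S → S num becomes S' → num S'
S → S E becomes S' → E S'
Add S' → ε

Productions for other non-terminals are unchanged:
  E → c
  E → /

Resulting grammar:
S → e num S'
S → e S'
S' → num S'
S' → E S'
S' → ε
E → c
E → /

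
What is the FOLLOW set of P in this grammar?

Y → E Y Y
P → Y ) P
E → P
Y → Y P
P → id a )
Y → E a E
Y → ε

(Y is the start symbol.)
{ $, ')', 'a', 'id' }

To compute FOLLOW(P), find every occurrence of P on a right-hand side N → α P β: add FIRST(β) \ {ε}, and if β is empty or nullable also add FOLLOW(N). Iterate to a fixed point.

In P → Y ) P: P is at the end; this adds FOLLOW(P) to itself — nothing new
In E → P: P is at the end, add FOLLOW(E)
In Y → Y P: P is at the end, add FOLLOW(Y)

The FOLLOW sets referred to above (computed the same way, to a fixed point):
  FOLLOW(E) = { $, ')', 'a', 'id' }
  FOLLOW(Y) = { $, ')', 'id' }

Taking the union: FOLLOW(P) = { $, ')', 'a', 'id' }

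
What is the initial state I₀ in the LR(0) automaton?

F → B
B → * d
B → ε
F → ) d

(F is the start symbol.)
First, augment the grammar with F' → F
I₀ = CLOSURE({ [F' → . F] }):
  [F' → . F] has the dot before F: add [F → . B], [F → . ) d]
  [F → . B] has the dot before B: add [B → . * d], [B → .]
No further items can be added.

I₀ = { [B → . * d], [B → .], [F → . ) d], [F → . B], [F' → . F] }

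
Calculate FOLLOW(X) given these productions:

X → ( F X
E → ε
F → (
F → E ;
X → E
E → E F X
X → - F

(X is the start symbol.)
{ $, '(', ';' }

To compute FOLLOW(X), find every occurrence of X on a right-hand side N → α X β: add FIRST(β) \ {ε}, and if β is empty or nullable also add FOLLOW(N). Iterate to a fixed point.

X is the start symbol, so $ ∈ FOLLOW(X).
In X → ( F X: X is at the end; this adds FOLLOW(X) to itself — nothing new
In E → E F X: X is at the end, add FOLLOW(E)

The FOLLOW sets referred to above (computed the same way, to a fixed point):
  FOLLOW(E) = { $, '(', ';' }

Taking the union: FOLLOW(X) = { $, '(', ';' }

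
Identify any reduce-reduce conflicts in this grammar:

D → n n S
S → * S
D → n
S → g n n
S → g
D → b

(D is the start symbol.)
A reduce-reduce conflict occurs when an LR(0) state has two complete items [A → α .] and [B → β .] — both call for a reduction, and with no lookahead the parser cannot choose between them.

Augment with D' → D and build the canonical LR(0) collection (I0 = CLOSURE({[D' → . D]}), then GOTO on every symbol after a dot until no new states appear). It has 11 states:
  I0: { [D → . b], [D → . n n S], [D → . n], [D' → . D] }  — shift
  I1: { [D' → D .] }  — accept
  I2: { [D → b .] }  — reduce
  I3: { [D → n . n S], [D → n .] }  — shift, reduce
  I4: { [D → n n . S], [S → . * S], [S → . g n n], [S → . g] }  — shift
  I5: { [S → * . S], [S → . * S], [S → . g n n], [S → . g] }  — shift
  I6: { [D → n n S .] }  — reduce
  I7: { [S → g . n n], [S → g .] }  — shift, reduce
  I8: { [S → g n . n] }  — shift
  I9: { [S → g n n .] }  — reduce
  I10: { [S → * S .] }  — reduce

No state contains more than one complete item.

Answer: No reduce-reduce conflicts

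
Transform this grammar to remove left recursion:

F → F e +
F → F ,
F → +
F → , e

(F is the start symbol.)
F is directly left-recursive. The standard transformation for
  A → A α₁ | ... | A α_m | β₁ | ... | β_n
is
  A  → β₁ A' | ... | β_n A'
  A' → α₁ A' | ... | α_m A' | ε

F → + becomes F → + F'
F → , e becomes F → , e F'
F → F e + becomes F' → e + F'
F → F , becomes F' → , F'
Add F' → ε

Resulting grammar:
F → + F'
F → , e F'
F' → e + F'
F' → , F'
F' → ε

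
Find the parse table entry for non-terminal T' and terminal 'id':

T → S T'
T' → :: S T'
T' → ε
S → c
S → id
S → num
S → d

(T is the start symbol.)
To find M[T', 'id'], we find productions for T' where 'id' is in the predict set (PREDICT(N → α) = (FIRST(α) \ {ε}) ∪ (FOLLOW(N) if α ⇒* ε)).

Relevant sets:
  FOLLOW(T') = { $ }

T' → :: S T': PREDICT = { '::' }
T' → ε: PREDICT = { $ }

M[T', 'id'] is empty (no production applies)

Answer: Empty (error entry)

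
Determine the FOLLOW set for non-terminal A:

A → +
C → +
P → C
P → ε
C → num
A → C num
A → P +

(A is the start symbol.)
{ $ }

A is the start symbol, so $ ∈ FOLLOW(A).
A does not occur on any right-hand side.

Taking the union: FOLLOW(A) = { $ }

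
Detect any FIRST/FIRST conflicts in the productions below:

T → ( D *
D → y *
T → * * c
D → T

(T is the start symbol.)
A FIRST/FIRST conflict occurs when two productions N → α and N → β for the same non-terminal have FIRST(α) ∩ FIRST(β) ≠ ∅ (with ε ∈ FIRST of a nullable right-hand side, so two nullable alternatives also conflict).

FIRST sets of the non-terminals at (or reachable through a nullable prefix from) the front of some alternative:
  FIRST(T) = { '(', '*' }

Productions for T:
  T → ( D *: FIRST = { '(' }
  T → * * c: FIRST = { '*' }
Productions for D:
  D → y *: FIRST = { 'y' }
  D → T: FIRST = { '(', '*' }

All alternatives of each non-terminal have pairwise disjoint FIRST sets.

Answer: No FIRST/FIRST conflicts.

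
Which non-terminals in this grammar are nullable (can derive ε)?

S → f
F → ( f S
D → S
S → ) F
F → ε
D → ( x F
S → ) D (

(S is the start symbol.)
{ 'F' }

ε-productions: F → ε
So F is immediately nullable.
No further non-terminal can be added: every production for the remaining non-terminals contains a terminal or a non-nullable non-terminal.
Nullable = { 'F' }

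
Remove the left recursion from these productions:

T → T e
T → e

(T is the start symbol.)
T is directly left-recursive. The standard transformation for
  A → A α₁ | ... | A α_m | β₁ | ... | β_n
is
  A  → β₁ A' | ... | β_n A'
  A' → α₁ A' | ... | α_m A' | ε

T → e becomes T → e T'
T → T e becomes T' → e T'
Add T' → ε

Resulting grammar:
T → e T'
T' → e T'
T' → ε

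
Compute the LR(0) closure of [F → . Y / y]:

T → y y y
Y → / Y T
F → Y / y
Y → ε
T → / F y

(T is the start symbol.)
To compute CLOSURE, for each item [A → α.Bβ] where B is a non-terminal, add [B → .γ] for all productions B → γ; repeat for the newly added items until nothing changes.

Start with: [F → . Y / y]
  [F → . Y / y] has the dot before Y: add [Y → . / Y T], [Y → .]
No further items can be added.

CLOSURE = { [F → . Y / y], [Y → . / Y T], [Y → .] }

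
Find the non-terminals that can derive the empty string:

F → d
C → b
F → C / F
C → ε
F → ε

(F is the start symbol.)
ε-productions: C → ε, F → ε
So C, F are immediately nullable.
Every non-terminal is now nullable.
Nullable = { 'C', 'F' }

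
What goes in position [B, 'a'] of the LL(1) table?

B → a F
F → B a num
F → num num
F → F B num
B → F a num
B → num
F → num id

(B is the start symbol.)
To find M[B, 'a'], we find productions for B where 'a' is in the predict set (PREDICT(N → α) = (FIRST(α) \ {ε}) ∪ (FOLLOW(N) if α ⇒* ε)).

Relevant sets:
  FIRST(F) = { 'a', 'num' }

B → a F: PREDICT = { 'a' }
  'a' is in predict set, so this production goes in M[B, 'a']
B → F a num: PREDICT = { 'a', 'num' }
  'a' is in predict set, so this production goes in M[B, 'a']
B → num: PREDICT = { 'num' }

M[B, 'a'] = B → a F, B → F a num  (a multiply-defined cell — the grammar is not LL(1))

Answer: B → a F, B → F a num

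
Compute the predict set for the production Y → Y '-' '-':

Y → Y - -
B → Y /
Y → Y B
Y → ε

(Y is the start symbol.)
PREDICT(Y → Y '-' '-') = (FIRST(RHS) \ {ε}) ∪ (FOLLOW(Y) if ε ∈ FIRST(RHS), i.e. RHS ⇒* ε)
FIRST(Y) = { '-', '/', ε }
FIRST(Y '-' '-') = { '-', '/' }
ε ∉ FIRST(Y '-' '-'), so FOLLOW(Y) is not added.
PREDICT(Y → Y '-' '-') = { '-', '/' }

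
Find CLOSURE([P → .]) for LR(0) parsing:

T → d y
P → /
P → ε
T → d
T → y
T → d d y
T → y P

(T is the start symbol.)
To compute CLOSURE, for each item [A → α.Bβ] where B is a non-terminal, add [B → .γ] for all productions B → γ; repeat for the newly added items until nothing changes.

Start with: [P → .]
The dot is at the end, so nothing is added.

CLOSURE = { [P → .] }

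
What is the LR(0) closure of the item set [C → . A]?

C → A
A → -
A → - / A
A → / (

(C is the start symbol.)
To compute CLOSURE, for each item [A → α.Bβ] where B is a non-terminal, add [B → .γ] for all productions B → γ; repeat for the newly added items until nothing changes.

Start with: [C → . A]
  [C → . A] has the dot before A: add [A → . -], [A → . - / A], [A → . / (]
No further items can be added.

CLOSURE = { [A → . - / A], [A → . -], [A → . / (], [C → . A] }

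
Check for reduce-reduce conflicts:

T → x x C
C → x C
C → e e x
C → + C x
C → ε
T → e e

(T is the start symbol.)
No reduce-reduce conflicts

A reduce-reduce conflict occurs when an LR(0) state has two complete items [A → α .] and [B → β .] — both call for a reduction, and with no lookahead the parser cannot choose between them.

Augment with T' → T and build the canonical LR(0) collection (I0 = CLOSURE({[T' → . T]}), then GOTO on every symbol after a dot until no new states appear). It has 15 states:
  I0: { [T → . e e], [T → . x x C], [T' → . T] }  — shift
  I1: { [T' → T .] }  — accept
  I2: { [T → e . e] }  — shift
  I3: { [T → x . x C] }  — shift
  I4: { [C → . + C x], [C → . e e x], [C → . x C], [C → .], [T → x x . C] }  — shift, reduce
  I5: { [C → + . C x], [C → . + C x], [C → . e e x], [C → . x C], [C → .] }  — shift, reduce
  I6: { [T → x x C .] }  — reduce
  I7: { [C → e . e x] }  — shift
  I8: { [C → . + C x], [C → . e e x], [C → . x C], [C → .], [C → x . C] }  — shift, reduce
  I9: { [C → x C .] }  — reduce
  I10: { [C → e e . x] }  — shift
  I11: { [C → e e x .] }  — reduce
  I12: { [C → + C . x] }  — shift
  I13: { [C → + C x .] }  — reduce
  I14: { [T → e e .] }  — reduce

No state contains more than one complete item.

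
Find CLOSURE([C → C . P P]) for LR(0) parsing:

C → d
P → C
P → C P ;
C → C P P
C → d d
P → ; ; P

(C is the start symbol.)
{ [C → . C P P], [C → . d d], [C → . d], [C → C . P P], [P → . ; ; P], [P → . C P ;], [P → . C] }

To compute CLOSURE, for each item [A → α.Bβ] where B is a non-terminal, add [B → .γ] for all productions B → γ; repeat for the newly added items until nothing changes.

Start with: [C → C . P P]
  [C → C . P P] has the dot before P: add [P → . C], [P → . C P ;], [P → . ; ; P]
  [P → . C] has the dot before C: add [C → . d], [C → . C P P], [C → . d d]
No further items can be added.

CLOSURE = { [C → . C P P], [C → . d d], [C → . d], [C → C . P P], [P → . ; ; P], [P → . C P ;], [P → . C] }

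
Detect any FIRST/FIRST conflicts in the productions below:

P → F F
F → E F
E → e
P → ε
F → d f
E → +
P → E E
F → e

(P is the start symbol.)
Yes. P → F F / P → E E on { '+', 'e' }; F → E F / F → e on { 'e' }

A FIRST/FIRST conflict occurs when two productions N → α and N → β for the same non-terminal have FIRST(α) ∩ FIRST(β) ≠ ∅ (with ε ∈ FIRST of a nullable right-hand side, so two nullable alternatives also conflict).

FIRST sets of the non-terminals at (or reachable through a nullable prefix from) the front of some alternative:
  FIRST(F) = { '+', 'd', 'e' }
  FIRST(E) = { '+', 'e' }

Productions for P:
  P → F F: FIRST = { '+', 'd', 'e' }
  P → ε: FIRST = { ε }
  P → E E: FIRST = { '+', 'e' }
Productions for F:
  F → E F: FIRST = { '+', 'e' }
  F → d f: FIRST = { 'd' }
  F → e: FIRST = { 'e' }
Productions for E:
  E → e: FIRST = { 'e' }
  E → +: FIRST = { '+' }

Conflict for P: P → F F and P → E E
  Overlap: { '+', 'e' }
Conflict for F: F → E F and F → e
  Overlap: { 'e' }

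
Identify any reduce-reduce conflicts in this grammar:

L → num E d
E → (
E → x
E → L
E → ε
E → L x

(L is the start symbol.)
No reduce-reduce conflicts

Augment with L' → L and build the canonical LR(0) collection (I0 = CLOSURE({[L' → . L]}), then GOTO on every symbol after a dot until no new states appear). It has 9 states:
  I0: { [L → . num E d], [L' → . L] }  — shift
  I1: { [L' → L .] }  — accept
  I2: { [E → . (], [E → . L x], [E → . L], [E → . x], [E → .], [L → . num E d], [L → num . E d] }  — shift, reduce
  I3: { [E → ( .] }  — reduce
  I4: { [L → num E . d] }  — shift
  I5: { [E → L . x], [E → L .] }  — shift, reduce
  I6: { [E → x .] }  — reduce
  I7: { [E → L x .] }  — reduce
  I8: { [L → num E d .] }  — reduce

No state contains more than one complete item.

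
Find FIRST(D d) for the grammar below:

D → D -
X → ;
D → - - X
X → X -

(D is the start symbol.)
{ '-' }

FIRST sets of the non-terminals involved (from the grammar, by fixed-point iteration):
  FIRST(D) = { '-' }

To compute FIRST(D d), process the symbols left to right:
Symbol D is a non-terminal. Add FIRST(D) \ {ε} = { '-' }
D is not nullable (ε ∉ FIRST(D)), so stop here.
FIRST(D d) = { '-' }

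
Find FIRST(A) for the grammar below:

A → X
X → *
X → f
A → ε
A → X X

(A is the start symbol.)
To compute FIRST(A), examine every production with A on the left-hand side, reading each right-hand side left to right until a non-nullable symbol is reached.

FIRST sets of the other non-terminals involved (by the same procedure, iterated to a fixed point):
  FIRST(X) = { '*', 'f' }

From A → X:
  - X is a non-terminal: add FIRST(X) \ {ε} = { '*', 'f' }
    X is not nullable, so stop
From A → ε:
  - ε-production, so ε ∈ FIRST(A)
From A → X X:
  - X is a non-terminal: add FIRST(X) \ {ε} = { '*', 'f' }
    X is not nullable, so stop

Collecting: FIRST(A) = { '*', 'f', ε }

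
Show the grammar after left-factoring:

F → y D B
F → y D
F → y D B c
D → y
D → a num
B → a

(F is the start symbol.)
F → y D F'
F' → B F''
F'' → ε
F'' → c
F' → ε
D → y
D → a num
B → a

Left-factoring transforms A → αβ₁ | αβ₂ into A → αA' and A' → β₁ | β₂
(α is the longest common prefix among the alternatives). Repeat until
no nonterminal has two alternatives with a common prefix.

Round 1: F has alternatives sharing prefix 'y D'. Introduce F': F → y D F'
  Add: F' → B
  Add: F' → ε
  Add: F' → B c

Round 2: F' has alternatives sharing prefix 'B'. Introduce F'': F' → B F''
  Add: F'' → ε
  Add: F'' → c

No remaining common prefixes — done.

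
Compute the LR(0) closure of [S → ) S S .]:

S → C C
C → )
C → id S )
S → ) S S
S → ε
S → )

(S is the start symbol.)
Start with: [S → ) S S .]
The dot is at the end, so nothing is added.

CLOSURE = { [S → ) S S .] }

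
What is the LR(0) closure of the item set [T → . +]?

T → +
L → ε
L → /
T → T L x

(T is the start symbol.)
To compute CLOSURE, for each item [A → α.Bβ] where B is a non-terminal, add [B → .γ] for all productions B → γ; repeat for the newly added items until nothing changes.

Start with: [T → . +]
The dot precedes the terminal '+', so nothing is added.

CLOSURE = { [T → . +] }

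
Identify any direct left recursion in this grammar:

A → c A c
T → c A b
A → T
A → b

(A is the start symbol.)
Direct left recursion occurs when N → N α for some non-terminal N (the right-hand side begins with the left-hand side itself).

A → c A c: starts with c
T → c A b: starts with c
A → T: starts with T
A → b: starts with b

No direct left recursion found.

Answer: No direct left recursion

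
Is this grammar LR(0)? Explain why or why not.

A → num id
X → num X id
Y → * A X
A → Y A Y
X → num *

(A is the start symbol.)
A grammar is LR(0) if no state in the canonical LR(0) collection has:
  - both a shift item (dot before a terminal) and a complete item (shift-reduce conflict), or
  - two or more complete items (reduce-reduce conflict; the accept item [A' → A .] counts as a complete item here).

Augment with A' → A and build the canonical LR(0) collection (I0 = CLOSURE({[A' → . A]}), then GOTO on every symbol after a dot until no new states appear). It has 14 states:
  I0: { [A → . Y A Y], [A → . num id], [A' → . A], [Y → . * A X] }  — shift
  I1: { [A → . Y A Y], [A → . num id], [Y → * . A X], [Y → . * A X] }  — shift
  I2: { [A' → A .] }  — accept
  I3: { [A → . Y A Y], [A → . num id], [A → Y . A Y], [Y → . * A X] }  — shift
  I4: { [A → num . id] }  — shift
  I5: { [A → num id .] }  — reduce
  I6: { [A → Y A . Y], [Y → . * A X] }  — shift
  I7: { [A → Y A Y .] }  — reduce
  I8: { [X → . num *], [X → . num X id], [Y → * A . X] }  — shift
  I9: { [Y → * A X .] }  — reduce
  I10: { [X → . num *], [X → . num X id], [X → num . *], [X → num . X id] }  — shift
  I11: { [X → num * .] }  — reduce
  I12: { [X → num X . id] }  — shift
  I13: { [X → num X id .] }  — reduce

Every state is either a pure shift/goto state or contains exactly one complete item and nothing to shift — no conflicts. The grammar is LR(0).

Answer: Yes, the grammar is LR(0)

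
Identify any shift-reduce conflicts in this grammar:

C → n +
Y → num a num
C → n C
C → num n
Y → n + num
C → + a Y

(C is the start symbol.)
Yes — I6: [C → n + .] vs [C → + . a Y]

Augment with C' → C and build the canonical LR(0) collection (I0 = CLOSURE({[C' → . C]}), then GOTO on every symbol after a dot until no new states appear). It has 16 states:
  I0: { [C → . + a Y], [C → . n +], [C → . n C], [C → . num n], [C' → . C] }  — shift
  I1: { [C → + . a Y] }  — shift
  I2: { [C' → C .] }  — accept
  I3: { [C → . + a Y], [C → . n +], [C → . n C], [C → . num n], [C → n . +], [C → n . C] }  — shift
  I4: { [C → num . n] }  — shift
  I5: { [C → num n .] }  — reduce
  I6: { [C → + . a Y], [C → n + .] }  — shift, reduce
  I7: { [C → n C .] }  — reduce
  I8: { [C → + a . Y], [Y → . n + num], [Y → . num a num] }  — shift
  I9: { [C → + a Y .] }  — reduce
  I10: { [Y → n . + num] }  — shift
  I11: { [Y → num . a num] }  — shift
  I12: { [Y → num a . num] }  — shift
  I13: { [Y → num a num .] }  — reduce
  I14: { [Y → n + . num] }  — shift
  I15: { [Y → n + num .] }  — reduce

I6 contains reduce item [C → n + .] and shift item [C → + . a Y] — shift-reduce conflict.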